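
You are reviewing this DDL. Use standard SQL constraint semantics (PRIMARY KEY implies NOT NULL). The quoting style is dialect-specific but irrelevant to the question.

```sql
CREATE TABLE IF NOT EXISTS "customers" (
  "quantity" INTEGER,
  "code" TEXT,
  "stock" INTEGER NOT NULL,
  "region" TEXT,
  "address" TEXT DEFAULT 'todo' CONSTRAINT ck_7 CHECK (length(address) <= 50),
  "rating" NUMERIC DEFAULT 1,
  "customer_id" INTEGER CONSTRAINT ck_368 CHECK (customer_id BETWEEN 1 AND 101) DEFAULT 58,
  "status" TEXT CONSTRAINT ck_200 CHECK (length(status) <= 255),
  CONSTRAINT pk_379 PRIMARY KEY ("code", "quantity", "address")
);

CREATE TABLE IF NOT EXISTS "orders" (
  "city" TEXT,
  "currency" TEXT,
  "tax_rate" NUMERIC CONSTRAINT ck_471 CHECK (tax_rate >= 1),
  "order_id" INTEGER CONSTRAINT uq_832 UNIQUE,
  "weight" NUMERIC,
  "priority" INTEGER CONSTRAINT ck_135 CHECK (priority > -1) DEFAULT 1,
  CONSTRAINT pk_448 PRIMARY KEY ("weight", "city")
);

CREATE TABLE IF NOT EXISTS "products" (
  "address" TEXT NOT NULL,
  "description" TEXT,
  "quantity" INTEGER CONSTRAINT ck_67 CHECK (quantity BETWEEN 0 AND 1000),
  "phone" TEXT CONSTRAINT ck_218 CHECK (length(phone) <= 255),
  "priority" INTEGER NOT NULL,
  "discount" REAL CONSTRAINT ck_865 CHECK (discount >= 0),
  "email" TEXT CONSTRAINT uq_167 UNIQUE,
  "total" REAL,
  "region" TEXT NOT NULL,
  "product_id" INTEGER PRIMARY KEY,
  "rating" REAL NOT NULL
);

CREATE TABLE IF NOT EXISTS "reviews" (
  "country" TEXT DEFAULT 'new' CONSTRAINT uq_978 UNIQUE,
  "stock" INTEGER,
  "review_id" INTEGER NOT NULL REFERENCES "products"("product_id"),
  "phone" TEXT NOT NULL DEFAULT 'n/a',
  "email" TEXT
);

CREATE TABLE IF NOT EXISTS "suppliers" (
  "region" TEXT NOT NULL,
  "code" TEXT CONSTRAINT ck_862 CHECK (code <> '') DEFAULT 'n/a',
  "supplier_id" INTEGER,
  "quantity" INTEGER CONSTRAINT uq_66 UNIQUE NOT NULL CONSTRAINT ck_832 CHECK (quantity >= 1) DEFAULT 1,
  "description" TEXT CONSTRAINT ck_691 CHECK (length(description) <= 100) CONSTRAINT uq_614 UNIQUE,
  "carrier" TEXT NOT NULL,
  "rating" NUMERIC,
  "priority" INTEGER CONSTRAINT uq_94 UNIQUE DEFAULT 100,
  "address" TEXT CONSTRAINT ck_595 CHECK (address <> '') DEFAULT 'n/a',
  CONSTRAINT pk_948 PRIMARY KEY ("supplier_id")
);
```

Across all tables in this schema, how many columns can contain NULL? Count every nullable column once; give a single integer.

customers: 4 nullable (region, rating, customer_id, status — PK (code, quantity, address) and explicit NOT NULL columns excluded).
orders: 4 nullable (currency, tax_rate, order_id, priority — PK (weight, city) and explicit NOT NULL columns excluded).
products: 6 nullable (description, quantity, phone, discount, email, total — PK (product_id) and explicit NOT NULL columns excluded).
reviews: 3 nullable (country, stock, email — PK none and explicit NOT NULL columns excluded).
suppliers: 5 nullable (code, description, rating, priority, address — PK (supplier_id) and explicit NOT NULL columns excluded).
Total: 4 + 4 + 6 + 3 + 5 = 22.

22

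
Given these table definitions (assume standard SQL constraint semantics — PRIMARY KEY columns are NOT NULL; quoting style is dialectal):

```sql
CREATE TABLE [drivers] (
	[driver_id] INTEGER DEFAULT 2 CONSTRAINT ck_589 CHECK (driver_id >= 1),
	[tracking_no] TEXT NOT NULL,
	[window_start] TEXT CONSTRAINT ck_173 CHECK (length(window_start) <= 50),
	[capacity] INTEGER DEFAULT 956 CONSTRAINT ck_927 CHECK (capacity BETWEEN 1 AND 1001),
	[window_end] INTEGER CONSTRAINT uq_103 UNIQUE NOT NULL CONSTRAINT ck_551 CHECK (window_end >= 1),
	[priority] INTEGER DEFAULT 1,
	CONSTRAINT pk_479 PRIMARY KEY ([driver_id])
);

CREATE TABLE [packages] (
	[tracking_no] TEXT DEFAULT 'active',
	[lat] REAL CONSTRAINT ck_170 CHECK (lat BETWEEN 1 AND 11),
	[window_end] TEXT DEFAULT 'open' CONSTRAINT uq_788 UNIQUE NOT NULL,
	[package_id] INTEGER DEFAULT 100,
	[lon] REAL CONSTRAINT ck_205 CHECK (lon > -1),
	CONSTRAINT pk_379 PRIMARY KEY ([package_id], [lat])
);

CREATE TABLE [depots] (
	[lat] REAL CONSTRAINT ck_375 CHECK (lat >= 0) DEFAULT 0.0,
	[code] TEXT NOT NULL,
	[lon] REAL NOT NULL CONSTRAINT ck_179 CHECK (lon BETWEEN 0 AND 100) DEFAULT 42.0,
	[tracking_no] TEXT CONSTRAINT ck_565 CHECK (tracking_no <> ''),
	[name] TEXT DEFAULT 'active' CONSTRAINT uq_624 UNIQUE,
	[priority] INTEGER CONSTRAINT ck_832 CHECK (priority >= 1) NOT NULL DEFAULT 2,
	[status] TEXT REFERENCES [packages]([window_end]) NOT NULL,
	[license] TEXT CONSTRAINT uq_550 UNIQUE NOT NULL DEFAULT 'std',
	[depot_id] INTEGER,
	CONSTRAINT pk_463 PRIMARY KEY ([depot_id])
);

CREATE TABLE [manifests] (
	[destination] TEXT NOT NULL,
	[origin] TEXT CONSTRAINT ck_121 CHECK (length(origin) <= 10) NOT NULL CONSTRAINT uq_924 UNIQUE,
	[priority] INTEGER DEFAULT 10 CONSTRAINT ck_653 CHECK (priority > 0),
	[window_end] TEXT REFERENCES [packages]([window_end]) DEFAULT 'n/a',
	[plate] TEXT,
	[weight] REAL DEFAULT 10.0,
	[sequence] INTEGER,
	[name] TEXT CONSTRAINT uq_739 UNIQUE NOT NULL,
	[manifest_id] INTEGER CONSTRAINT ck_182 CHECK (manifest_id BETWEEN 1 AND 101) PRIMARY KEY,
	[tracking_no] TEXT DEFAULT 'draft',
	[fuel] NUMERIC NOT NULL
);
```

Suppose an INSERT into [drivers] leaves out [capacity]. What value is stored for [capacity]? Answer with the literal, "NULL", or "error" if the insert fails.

956

capacity has an explicit DEFAULT 956.
When the column is omitted from an INSERT, that default is used.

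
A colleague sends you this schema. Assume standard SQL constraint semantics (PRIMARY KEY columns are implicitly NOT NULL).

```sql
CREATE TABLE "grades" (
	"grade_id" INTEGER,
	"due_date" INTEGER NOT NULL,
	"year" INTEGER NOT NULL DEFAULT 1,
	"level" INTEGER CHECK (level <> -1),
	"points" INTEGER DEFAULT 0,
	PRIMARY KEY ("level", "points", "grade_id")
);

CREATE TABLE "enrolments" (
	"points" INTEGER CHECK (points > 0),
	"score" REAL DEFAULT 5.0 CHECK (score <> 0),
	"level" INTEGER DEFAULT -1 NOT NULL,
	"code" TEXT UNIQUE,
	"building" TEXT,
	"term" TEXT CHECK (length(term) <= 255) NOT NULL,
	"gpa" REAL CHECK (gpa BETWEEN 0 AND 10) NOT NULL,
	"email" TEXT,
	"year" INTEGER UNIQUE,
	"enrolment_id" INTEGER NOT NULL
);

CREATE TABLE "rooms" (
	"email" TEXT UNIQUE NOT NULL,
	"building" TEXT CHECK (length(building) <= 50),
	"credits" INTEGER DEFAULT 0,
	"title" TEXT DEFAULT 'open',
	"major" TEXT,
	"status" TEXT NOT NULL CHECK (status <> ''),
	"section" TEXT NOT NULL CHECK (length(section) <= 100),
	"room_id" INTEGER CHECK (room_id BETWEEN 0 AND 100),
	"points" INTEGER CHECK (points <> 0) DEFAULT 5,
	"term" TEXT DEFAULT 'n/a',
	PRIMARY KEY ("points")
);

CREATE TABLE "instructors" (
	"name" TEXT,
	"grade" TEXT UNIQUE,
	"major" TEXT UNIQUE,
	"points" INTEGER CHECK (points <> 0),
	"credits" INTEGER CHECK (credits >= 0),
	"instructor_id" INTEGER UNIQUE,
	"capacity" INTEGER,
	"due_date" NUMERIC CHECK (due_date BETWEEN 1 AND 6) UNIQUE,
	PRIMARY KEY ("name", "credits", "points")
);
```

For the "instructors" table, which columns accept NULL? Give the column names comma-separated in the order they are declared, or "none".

grade, major, instructor_id, capacity, due_date

- name: part of the PRIMARY KEY, which implies NOT NULL → not nullable.
- grade: UNIQUE does not imply NOT NULL → nullable.
- major: UNIQUE does not imply NOT NULL → nullable.
- points: part of the PRIMARY KEY, which implies NOT NULL → not nullable.
- credits: part of the PRIMARY KEY, which implies NOT NULL → not nullable.
- instructor_id: UNIQUE does not imply NOT NULL → nullable.
- capacity: no NOT NULL constraint applies → nullable.
- due_date: CHECK does not forbid NULL (a CHECK constraint passes when its expression is NULL) → nullable.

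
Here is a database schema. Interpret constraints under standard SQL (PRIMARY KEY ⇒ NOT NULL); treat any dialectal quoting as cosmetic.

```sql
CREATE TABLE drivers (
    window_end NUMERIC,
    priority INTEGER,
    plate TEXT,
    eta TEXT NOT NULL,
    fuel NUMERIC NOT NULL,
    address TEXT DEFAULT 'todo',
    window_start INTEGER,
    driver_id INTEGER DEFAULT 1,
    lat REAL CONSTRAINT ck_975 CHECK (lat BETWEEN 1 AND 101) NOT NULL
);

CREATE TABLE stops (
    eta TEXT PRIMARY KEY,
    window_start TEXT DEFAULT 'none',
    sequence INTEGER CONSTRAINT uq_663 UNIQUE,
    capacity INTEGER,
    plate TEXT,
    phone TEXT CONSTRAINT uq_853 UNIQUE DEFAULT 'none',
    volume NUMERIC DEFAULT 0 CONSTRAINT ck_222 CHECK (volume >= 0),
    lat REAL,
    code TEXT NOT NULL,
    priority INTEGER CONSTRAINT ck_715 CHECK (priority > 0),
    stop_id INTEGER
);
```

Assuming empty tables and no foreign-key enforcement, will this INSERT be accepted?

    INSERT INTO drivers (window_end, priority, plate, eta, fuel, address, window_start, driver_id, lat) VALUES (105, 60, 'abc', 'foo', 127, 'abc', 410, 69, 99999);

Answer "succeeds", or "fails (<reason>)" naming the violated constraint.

fails (CHECK on lat)

The value 99999 for lat violates CHECK (lat BETWEEN 1 AND 101).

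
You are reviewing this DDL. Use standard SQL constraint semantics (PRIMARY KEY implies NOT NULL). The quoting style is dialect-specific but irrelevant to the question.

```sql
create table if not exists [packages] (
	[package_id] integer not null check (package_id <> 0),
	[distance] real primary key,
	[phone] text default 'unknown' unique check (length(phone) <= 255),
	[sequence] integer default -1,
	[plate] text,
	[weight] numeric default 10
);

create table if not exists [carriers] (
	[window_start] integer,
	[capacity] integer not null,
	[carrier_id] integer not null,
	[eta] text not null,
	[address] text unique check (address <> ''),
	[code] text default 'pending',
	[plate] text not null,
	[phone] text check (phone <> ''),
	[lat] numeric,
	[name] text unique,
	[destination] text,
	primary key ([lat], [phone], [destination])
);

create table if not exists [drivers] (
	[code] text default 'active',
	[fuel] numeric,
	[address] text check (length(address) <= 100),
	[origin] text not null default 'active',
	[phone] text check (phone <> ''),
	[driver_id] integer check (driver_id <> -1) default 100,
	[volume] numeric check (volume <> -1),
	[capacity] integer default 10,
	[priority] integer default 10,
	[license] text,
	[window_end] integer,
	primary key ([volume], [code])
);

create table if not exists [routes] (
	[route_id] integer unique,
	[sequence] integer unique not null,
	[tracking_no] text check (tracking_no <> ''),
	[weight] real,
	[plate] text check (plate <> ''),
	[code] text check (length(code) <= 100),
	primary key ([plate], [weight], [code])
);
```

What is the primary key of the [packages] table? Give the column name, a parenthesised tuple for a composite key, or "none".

distance

distance is declared PRIMARY KEY inline on the column.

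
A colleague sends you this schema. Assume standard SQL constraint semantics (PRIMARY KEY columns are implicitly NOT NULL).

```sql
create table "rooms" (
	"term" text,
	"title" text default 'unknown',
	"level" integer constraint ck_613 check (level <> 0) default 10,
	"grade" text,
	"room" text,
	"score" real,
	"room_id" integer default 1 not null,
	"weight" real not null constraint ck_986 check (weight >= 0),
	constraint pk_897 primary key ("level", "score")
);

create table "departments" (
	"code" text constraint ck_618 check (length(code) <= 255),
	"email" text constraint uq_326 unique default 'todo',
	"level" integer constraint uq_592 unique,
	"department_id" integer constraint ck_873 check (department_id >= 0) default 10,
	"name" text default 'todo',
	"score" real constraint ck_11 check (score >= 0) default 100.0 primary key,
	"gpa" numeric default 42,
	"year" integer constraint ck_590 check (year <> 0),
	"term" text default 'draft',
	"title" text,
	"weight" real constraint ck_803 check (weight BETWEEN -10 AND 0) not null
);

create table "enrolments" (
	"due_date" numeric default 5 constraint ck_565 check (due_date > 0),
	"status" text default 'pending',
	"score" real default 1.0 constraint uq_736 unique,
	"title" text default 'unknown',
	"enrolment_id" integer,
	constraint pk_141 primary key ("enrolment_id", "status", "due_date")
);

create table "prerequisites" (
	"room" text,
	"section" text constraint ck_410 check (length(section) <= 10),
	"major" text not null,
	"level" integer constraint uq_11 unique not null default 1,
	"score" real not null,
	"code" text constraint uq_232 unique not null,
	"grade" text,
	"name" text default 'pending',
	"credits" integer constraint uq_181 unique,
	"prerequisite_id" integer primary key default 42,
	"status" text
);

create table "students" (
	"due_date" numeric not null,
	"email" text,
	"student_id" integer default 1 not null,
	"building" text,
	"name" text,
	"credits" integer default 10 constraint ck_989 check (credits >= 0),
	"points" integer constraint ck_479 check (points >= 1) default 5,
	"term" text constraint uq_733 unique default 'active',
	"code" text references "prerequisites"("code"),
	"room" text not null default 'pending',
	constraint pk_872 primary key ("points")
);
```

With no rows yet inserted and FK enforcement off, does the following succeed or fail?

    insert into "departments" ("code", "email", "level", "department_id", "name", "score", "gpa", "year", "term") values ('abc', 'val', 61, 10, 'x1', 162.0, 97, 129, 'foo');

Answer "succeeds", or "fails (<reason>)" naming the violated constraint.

fails (NOT NULL on weight)

weight is omitted from the column list and has no DEFAULT, so it would receive NULL.
But weight is declared NOT NULL.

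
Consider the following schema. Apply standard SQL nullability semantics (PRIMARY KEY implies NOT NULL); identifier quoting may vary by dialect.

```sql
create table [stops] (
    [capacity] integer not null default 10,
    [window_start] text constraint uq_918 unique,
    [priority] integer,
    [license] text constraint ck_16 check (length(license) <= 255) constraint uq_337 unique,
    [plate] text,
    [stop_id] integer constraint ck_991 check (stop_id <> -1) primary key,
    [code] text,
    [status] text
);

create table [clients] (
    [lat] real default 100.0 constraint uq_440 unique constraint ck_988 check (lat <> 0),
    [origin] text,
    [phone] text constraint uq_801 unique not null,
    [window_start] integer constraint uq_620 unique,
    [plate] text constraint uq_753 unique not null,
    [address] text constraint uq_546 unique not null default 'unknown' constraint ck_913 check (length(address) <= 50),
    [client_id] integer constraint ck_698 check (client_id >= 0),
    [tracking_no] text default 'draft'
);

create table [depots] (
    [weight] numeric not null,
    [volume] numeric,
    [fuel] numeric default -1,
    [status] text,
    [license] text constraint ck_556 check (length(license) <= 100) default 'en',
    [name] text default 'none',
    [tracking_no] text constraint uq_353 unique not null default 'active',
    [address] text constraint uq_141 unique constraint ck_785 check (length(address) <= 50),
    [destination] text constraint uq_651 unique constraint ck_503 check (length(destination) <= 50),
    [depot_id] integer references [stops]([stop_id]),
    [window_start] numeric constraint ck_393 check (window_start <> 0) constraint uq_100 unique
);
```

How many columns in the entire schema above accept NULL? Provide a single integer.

stops: 6 nullable (window_start, priority, license, plate, code, status — PK (stop_id) and explicit NOT NULL columns excluded).
clients: 5 nullable (lat, origin, window_start, client_id, tracking_no — PK none and explicit NOT NULL columns excluded).
depots: 9 nullable (volume, fuel, status, license, name, address, destination, depot_id, window_start — PK none and explicit NOT NULL columns excluded).
Total: 6 + 5 + 9 = 20.

20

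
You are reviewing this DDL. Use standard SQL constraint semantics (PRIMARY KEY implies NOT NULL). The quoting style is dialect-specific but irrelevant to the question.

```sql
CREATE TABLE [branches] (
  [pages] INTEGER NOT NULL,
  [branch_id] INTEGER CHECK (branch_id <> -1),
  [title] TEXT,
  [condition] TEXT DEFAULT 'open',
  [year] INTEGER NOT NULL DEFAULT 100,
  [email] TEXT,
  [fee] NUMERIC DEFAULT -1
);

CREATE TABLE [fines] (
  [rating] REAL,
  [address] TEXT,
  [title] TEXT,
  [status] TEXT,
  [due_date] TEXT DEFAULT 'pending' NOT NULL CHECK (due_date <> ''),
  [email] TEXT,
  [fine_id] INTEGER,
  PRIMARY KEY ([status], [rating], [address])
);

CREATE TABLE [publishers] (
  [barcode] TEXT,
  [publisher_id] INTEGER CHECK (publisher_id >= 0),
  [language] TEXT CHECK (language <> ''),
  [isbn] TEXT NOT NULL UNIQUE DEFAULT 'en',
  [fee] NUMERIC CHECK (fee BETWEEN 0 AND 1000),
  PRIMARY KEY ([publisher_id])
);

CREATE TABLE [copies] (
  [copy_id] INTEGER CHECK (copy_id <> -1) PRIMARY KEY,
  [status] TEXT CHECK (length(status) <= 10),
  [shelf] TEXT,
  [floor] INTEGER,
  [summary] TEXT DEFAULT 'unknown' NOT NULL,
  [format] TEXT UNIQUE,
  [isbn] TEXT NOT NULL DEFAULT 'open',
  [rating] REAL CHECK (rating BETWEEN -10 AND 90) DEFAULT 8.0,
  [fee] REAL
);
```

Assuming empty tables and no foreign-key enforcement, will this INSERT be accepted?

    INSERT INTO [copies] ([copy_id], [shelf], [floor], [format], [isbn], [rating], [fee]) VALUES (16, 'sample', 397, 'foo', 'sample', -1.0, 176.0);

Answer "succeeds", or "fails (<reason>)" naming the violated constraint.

NOT NULL columns: copy_id is supplied; isbn is supplied; summary defaults to 'unknown'.
CHECK constraints: 16 satisfies (copy_id <> -1); -1.0 satisfies (rating BETWEEN -10 AND 90).
No constraint is violated.

succeeds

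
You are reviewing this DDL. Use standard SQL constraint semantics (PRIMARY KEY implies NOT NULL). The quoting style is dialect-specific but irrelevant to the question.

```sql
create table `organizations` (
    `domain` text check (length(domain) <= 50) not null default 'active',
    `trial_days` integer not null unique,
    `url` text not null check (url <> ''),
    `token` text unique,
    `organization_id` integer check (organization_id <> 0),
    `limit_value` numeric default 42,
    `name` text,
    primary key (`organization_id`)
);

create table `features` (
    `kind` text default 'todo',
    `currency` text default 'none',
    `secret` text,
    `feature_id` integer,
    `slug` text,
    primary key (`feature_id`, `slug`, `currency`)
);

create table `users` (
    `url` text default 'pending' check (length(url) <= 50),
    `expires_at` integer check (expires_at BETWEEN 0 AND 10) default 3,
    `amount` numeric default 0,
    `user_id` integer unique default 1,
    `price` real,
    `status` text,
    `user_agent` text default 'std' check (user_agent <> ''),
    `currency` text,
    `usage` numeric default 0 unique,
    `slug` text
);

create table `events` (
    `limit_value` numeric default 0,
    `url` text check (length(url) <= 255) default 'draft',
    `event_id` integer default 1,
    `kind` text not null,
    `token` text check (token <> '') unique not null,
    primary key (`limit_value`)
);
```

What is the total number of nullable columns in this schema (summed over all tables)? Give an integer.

organizations: 3 nullable (token, limit_value, name — PK (organization_id) and explicit NOT NULL columns excluded).
features: 2 nullable (kind, secret — PK (feature_id, slug, currency) and explicit NOT NULL columns excluded).
users: 10 nullable (url, expires_at, amount, user_id, price, status, user_agent, currency, usage, slug — PK none and explicit NOT NULL columns excluded).
events: 2 nullable (url, event_id — PK (limit_value) and explicit NOT NULL columns excluded).
Total: 3 + 2 + 10 + 2 = 17.

17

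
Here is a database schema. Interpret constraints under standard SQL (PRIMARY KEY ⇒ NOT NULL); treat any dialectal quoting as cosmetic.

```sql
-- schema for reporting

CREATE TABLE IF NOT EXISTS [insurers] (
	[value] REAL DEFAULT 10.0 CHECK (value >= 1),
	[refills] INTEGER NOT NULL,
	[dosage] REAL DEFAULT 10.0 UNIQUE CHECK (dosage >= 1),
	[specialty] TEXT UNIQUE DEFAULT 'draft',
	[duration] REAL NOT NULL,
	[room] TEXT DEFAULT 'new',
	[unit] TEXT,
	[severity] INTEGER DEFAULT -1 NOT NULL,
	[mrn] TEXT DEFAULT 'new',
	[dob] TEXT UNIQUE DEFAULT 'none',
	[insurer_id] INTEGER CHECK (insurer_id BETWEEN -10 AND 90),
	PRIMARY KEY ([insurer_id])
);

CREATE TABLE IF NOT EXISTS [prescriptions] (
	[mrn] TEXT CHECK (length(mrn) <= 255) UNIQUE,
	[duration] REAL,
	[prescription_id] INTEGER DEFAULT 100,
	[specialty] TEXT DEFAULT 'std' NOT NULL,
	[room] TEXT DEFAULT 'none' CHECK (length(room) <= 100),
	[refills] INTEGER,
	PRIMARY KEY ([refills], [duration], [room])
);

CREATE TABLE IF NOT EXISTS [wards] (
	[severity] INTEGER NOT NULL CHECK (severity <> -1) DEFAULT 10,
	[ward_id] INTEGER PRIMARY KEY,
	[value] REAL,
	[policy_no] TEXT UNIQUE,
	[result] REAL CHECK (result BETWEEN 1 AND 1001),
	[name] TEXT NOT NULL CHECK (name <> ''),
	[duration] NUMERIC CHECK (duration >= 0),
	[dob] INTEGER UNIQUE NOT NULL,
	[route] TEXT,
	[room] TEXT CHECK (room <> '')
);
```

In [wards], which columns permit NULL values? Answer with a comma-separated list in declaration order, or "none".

- severity: declared NOT NULL → not nullable.
- ward_id: part of the PRIMARY KEY, which implies NOT NULL → not nullable.
- value: no NOT NULL constraint applies → nullable.
- policy_no: UNIQUE does not imply NOT NULL → nullable.
- result: CHECK does not forbid NULL (a CHECK constraint passes when its expression is NULL) → nullable.
- name: declared NOT NULL → not nullable.
- duration: CHECK does not forbid NULL (a CHECK constraint passes when its expression is NULL) → nullable.
- dob: declared NOT NULL → not nullable.
- route: no NOT NULL constraint applies → nullable.
- room: CHECK does not forbid NULL (a CHECK constraint passes when its expression is NULL) → nullable.

value, policy_no, result, duration, route, room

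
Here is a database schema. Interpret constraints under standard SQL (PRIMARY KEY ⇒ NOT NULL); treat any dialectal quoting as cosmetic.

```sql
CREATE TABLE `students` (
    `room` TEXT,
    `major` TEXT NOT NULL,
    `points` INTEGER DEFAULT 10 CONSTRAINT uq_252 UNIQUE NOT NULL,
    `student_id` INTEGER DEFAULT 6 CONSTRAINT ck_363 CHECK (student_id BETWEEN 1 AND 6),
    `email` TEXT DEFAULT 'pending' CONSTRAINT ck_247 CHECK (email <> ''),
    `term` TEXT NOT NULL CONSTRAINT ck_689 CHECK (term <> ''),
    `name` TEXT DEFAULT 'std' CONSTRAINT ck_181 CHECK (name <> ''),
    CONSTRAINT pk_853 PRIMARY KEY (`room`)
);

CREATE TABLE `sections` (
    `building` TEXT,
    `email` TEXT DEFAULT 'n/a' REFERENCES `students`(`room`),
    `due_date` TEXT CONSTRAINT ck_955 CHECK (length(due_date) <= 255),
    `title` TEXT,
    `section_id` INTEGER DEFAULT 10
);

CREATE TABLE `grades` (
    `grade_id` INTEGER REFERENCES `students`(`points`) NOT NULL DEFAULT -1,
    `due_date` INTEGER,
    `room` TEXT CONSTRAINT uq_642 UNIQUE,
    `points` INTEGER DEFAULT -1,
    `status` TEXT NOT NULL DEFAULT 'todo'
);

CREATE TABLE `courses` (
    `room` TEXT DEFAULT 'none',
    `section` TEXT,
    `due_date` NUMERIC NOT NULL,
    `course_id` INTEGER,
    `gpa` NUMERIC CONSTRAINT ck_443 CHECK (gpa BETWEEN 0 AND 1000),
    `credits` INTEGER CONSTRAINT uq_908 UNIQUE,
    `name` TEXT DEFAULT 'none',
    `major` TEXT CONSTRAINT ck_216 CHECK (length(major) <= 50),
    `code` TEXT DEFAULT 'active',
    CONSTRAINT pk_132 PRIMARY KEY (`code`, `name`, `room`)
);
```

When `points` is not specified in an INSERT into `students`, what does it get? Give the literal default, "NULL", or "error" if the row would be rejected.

10

points has an explicit DEFAULT 10.
When the column is omitted from an INSERT, that default is used.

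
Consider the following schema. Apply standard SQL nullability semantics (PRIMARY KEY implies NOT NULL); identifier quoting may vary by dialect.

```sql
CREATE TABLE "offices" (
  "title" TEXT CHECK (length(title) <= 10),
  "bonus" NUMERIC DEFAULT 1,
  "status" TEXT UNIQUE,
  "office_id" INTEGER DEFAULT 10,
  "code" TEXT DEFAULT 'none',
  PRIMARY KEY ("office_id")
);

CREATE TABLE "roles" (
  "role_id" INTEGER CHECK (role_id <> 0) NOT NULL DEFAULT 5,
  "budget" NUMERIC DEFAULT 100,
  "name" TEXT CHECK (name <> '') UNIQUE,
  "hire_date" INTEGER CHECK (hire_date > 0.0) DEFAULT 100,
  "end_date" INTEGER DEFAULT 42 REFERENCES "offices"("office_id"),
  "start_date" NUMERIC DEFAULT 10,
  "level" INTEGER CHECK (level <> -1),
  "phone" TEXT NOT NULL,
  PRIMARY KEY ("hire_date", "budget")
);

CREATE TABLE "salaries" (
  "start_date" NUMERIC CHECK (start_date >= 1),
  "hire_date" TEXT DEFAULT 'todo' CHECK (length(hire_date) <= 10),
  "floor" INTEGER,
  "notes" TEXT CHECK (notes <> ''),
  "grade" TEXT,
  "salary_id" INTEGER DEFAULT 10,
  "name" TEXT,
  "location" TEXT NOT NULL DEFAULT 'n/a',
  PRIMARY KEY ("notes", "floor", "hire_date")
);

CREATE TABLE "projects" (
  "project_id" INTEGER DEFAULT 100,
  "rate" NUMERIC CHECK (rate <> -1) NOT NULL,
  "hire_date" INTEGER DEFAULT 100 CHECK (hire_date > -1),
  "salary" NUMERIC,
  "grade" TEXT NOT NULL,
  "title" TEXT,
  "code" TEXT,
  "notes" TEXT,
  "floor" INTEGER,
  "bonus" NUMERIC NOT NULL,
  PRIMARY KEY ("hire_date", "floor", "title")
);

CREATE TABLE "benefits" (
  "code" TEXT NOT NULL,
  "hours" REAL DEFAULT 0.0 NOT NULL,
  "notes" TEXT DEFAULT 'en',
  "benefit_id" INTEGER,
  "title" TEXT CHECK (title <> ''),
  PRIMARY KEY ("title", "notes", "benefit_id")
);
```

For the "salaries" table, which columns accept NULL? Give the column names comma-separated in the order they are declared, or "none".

start_date, grade, salary_id, name

- start_date: CHECK does not forbid NULL (a CHECK constraint passes when its expression is NULL) → nullable.
- hire_date: part of the PRIMARY KEY, which implies NOT NULL → not nullable.
- floor: part of the PRIMARY KEY, which implies NOT NULL → not nullable.
- notes: part of the PRIMARY KEY, which implies NOT NULL → not nullable.
- grade: no NOT NULL constraint applies → nullable.
- salary_id: DEFAULT only fills an omitted column; an explicit NULL is still allowed → nullable.
- name: no NOT NULL constraint applies → nullable.
- location: declared NOT NULL → not nullable.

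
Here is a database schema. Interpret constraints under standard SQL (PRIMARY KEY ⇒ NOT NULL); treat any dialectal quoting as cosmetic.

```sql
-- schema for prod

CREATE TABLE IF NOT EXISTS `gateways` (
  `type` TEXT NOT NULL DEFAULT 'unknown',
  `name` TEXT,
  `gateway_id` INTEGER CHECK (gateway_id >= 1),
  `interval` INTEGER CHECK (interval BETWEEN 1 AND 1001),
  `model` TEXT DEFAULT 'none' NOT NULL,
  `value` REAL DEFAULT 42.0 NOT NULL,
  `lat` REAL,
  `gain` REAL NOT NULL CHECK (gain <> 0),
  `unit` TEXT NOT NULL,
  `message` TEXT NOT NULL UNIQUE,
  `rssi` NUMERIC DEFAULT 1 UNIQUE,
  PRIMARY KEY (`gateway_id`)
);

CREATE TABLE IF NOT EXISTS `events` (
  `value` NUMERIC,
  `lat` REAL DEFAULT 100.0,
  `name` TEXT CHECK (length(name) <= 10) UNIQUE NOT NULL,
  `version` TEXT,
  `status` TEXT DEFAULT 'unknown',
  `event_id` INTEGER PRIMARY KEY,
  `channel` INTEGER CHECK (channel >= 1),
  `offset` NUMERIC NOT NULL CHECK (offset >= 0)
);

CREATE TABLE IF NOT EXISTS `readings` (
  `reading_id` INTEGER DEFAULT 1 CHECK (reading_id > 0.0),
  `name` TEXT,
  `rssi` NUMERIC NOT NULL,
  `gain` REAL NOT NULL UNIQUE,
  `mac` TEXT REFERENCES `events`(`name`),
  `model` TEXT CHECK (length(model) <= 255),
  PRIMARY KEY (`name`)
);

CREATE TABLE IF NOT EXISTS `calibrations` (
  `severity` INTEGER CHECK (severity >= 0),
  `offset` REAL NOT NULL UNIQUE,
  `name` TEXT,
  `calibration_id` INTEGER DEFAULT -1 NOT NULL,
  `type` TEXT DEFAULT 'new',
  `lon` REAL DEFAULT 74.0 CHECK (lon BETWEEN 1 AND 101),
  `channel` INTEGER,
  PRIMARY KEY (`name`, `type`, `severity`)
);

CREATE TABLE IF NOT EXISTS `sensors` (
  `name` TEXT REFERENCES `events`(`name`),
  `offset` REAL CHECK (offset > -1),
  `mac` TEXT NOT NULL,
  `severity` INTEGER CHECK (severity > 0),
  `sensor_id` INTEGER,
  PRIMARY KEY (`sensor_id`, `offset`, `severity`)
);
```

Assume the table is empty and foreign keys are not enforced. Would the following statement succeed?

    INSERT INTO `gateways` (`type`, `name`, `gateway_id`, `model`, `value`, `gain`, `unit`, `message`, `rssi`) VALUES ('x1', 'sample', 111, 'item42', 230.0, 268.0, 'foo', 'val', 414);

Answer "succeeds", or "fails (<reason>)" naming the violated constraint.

succeeds

NOT NULL columns: gain is supplied; gateway_id is supplied; message is supplied; model is supplied; type is supplied; unit is supplied; value is supplied.
CHECK constraints: 111 satisfies (gateway_id >= 1); 268.0 satisfies (gain <> 0).
No constraint is violated.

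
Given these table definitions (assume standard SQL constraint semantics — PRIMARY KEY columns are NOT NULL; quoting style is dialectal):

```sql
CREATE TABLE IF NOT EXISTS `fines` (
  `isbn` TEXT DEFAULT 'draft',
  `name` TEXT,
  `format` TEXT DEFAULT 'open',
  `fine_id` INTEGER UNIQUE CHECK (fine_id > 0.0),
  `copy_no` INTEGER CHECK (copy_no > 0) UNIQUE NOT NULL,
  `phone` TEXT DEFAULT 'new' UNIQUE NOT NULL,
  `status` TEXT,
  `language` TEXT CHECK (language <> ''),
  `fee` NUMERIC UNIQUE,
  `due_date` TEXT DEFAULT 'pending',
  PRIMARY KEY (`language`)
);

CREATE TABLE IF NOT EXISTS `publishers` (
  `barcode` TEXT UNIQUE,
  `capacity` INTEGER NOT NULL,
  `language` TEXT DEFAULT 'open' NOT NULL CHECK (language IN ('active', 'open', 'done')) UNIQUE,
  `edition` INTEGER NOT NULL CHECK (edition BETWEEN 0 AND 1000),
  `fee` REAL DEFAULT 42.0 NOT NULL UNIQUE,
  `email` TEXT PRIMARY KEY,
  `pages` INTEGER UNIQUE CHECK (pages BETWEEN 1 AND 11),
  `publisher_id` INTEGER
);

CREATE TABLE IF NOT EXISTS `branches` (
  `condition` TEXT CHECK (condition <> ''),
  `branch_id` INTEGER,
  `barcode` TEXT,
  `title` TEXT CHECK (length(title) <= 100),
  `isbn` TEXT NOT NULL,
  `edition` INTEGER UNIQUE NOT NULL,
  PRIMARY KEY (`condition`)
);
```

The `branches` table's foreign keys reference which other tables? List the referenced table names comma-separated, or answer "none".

No column in branches has a REFERENCES clause.

none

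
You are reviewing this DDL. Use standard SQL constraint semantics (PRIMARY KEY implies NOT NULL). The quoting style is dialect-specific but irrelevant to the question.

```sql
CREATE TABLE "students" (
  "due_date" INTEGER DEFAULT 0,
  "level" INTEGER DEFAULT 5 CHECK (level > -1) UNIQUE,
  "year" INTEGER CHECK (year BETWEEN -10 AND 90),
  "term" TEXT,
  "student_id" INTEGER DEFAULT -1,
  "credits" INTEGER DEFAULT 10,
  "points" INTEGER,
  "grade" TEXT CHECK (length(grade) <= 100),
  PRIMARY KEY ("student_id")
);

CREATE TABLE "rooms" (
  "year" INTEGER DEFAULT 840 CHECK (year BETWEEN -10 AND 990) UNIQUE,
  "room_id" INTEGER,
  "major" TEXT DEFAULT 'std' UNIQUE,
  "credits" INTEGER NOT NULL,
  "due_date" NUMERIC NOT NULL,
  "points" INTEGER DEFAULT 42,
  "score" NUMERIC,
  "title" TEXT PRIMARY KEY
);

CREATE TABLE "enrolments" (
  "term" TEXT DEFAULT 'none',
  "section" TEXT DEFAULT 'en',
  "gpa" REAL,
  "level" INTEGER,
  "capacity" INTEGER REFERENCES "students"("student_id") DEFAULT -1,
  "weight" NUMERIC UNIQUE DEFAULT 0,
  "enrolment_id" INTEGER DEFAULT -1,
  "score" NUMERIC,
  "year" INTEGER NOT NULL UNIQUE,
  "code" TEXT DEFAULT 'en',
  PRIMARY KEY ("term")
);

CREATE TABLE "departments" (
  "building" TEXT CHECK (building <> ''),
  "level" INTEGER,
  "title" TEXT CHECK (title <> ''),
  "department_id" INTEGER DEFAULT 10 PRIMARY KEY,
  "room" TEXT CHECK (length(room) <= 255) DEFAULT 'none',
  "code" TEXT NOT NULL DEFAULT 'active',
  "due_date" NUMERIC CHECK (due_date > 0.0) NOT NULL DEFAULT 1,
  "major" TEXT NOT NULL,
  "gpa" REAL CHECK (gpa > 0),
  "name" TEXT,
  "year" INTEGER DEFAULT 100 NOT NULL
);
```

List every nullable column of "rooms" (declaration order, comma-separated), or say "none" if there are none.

year, room_id, major, points, score

- year: CHECK does not forbid NULL (a CHECK constraint passes when its expression is NULL) → nullable.
- room_id: no NOT NULL constraint applies → nullable.
- major: UNIQUE does not imply NOT NULL → nullable.
- credits: declared NOT NULL → not nullable.
- due_date: declared NOT NULL → not nullable.
- points: DEFAULT only fills an omitted column; an explicit NULL is still allowed → nullable.
- score: no NOT NULL constraint applies → nullable.
- title: part of the PRIMARY KEY, which implies NOT NULL → not nullable.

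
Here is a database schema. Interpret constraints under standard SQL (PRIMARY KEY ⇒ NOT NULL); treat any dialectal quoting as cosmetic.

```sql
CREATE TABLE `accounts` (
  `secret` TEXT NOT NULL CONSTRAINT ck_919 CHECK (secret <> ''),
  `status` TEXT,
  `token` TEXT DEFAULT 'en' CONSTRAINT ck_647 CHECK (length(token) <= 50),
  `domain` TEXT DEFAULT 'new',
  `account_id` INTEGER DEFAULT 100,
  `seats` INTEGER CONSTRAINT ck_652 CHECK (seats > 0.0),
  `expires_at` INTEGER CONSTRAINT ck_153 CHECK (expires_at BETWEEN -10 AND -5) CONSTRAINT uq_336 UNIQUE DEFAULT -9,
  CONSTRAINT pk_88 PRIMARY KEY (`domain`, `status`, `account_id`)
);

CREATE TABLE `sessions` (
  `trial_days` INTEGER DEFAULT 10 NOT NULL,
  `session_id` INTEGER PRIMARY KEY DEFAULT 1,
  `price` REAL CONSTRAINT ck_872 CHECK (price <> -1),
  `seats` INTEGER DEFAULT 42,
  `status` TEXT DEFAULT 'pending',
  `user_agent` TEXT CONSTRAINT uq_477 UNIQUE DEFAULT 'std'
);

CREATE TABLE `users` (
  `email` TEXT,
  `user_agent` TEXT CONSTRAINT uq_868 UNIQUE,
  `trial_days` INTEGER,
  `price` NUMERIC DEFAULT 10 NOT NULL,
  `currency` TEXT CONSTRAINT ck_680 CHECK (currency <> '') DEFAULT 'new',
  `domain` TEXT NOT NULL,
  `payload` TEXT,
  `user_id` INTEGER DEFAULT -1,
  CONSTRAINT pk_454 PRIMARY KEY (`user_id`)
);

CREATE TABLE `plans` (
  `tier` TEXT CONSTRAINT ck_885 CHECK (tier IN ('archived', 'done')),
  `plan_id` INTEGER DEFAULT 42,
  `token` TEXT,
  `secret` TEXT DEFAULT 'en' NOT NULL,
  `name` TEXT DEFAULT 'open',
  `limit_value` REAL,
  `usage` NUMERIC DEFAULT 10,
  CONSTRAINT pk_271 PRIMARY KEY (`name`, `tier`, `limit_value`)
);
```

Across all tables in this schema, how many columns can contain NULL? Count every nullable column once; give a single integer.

accounts: 3 nullable (token, seats, expires_at — PK (domain, status, account_id) and explicit NOT NULL columns excluded).
sessions: 4 nullable (price, seats, status, user_agent — PK (session_id) and explicit NOT NULL columns excluded).
users: 5 nullable (email, user_agent, trial_days, currency, payload — PK (user_id) and explicit NOT NULL columns excluded).
plans: 3 nullable (plan_id, token, usage — PK (name, tier, limit_value) and explicit NOT NULL columns excluded).
Total: 3 + 4 + 5 + 3 = 15.

15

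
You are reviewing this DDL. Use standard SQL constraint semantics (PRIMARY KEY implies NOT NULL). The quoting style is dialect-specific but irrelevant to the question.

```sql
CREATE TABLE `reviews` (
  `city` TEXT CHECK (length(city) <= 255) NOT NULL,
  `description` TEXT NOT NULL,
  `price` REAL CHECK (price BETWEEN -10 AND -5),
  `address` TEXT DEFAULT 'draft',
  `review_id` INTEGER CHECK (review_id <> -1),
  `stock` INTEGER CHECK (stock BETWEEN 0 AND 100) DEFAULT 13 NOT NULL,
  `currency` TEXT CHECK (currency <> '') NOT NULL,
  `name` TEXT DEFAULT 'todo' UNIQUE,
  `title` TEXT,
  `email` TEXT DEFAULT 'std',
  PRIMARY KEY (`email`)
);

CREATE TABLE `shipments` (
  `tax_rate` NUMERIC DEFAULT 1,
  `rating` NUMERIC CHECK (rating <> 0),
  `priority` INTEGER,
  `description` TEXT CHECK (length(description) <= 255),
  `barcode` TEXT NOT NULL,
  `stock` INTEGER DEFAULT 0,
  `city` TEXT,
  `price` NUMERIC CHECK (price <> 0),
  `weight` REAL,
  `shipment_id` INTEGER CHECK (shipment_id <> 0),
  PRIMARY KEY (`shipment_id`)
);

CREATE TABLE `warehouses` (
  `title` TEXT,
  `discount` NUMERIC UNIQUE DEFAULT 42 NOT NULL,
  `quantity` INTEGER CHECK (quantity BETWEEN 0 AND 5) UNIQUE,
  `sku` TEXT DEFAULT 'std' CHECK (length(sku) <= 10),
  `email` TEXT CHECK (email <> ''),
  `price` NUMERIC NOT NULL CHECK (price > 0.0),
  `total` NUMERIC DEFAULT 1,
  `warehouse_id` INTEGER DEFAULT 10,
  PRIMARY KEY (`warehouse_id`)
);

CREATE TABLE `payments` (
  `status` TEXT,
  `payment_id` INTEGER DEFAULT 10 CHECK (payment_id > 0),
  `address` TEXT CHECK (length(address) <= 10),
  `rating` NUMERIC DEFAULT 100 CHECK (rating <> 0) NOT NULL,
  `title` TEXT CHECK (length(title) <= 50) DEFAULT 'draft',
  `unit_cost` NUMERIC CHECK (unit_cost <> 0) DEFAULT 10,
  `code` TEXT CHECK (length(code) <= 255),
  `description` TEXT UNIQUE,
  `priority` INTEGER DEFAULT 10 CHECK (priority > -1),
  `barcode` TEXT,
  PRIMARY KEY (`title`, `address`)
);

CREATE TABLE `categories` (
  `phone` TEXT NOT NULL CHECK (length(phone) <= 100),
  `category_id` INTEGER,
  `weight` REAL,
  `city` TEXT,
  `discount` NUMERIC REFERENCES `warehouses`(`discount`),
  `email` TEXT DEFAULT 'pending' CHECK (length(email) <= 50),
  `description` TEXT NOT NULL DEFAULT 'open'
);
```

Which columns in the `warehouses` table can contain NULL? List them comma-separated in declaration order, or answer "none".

title, quantity, sku, email, total

- title: no NOT NULL constraint applies → nullable.
- discount: declared NOT NULL → not nullable.
- quantity: CHECK does not forbid NULL (a CHECK constraint passes when its expression is NULL) → nullable.
- sku: CHECK does not forbid NULL (a CHECK constraint passes when its expression is NULL) → nullable.
- email: CHECK does not forbid NULL (a CHECK constraint passes when its expression is NULL) → nullable.
- price: declared NOT NULL → not nullable.
- total: DEFAULT only fills an omitted column; an explicit NULL is still allowed → nullable.
- warehouse_id: part of the PRIMARY KEY, which implies NOT NULL → not nullable.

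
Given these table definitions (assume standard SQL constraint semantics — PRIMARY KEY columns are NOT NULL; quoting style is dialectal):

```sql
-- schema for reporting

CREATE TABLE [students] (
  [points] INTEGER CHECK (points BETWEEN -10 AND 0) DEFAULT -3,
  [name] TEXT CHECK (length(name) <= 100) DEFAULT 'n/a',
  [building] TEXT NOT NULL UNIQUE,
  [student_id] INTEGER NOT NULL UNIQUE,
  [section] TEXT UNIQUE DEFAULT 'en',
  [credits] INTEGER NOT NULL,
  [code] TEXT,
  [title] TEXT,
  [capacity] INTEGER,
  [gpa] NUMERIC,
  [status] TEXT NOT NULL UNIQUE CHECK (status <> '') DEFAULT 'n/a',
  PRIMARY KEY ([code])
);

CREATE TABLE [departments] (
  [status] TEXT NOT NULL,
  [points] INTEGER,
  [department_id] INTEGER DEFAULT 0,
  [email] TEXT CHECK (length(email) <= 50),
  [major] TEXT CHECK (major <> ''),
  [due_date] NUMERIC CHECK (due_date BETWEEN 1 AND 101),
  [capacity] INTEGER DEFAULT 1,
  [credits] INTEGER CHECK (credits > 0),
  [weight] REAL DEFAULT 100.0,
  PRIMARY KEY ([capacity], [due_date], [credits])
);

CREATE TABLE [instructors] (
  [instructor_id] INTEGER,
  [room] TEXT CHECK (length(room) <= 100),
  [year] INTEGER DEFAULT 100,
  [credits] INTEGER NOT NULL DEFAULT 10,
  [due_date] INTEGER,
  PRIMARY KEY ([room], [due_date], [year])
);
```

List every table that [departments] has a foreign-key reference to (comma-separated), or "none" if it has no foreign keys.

No column in departments has a REFERENCES clause.

none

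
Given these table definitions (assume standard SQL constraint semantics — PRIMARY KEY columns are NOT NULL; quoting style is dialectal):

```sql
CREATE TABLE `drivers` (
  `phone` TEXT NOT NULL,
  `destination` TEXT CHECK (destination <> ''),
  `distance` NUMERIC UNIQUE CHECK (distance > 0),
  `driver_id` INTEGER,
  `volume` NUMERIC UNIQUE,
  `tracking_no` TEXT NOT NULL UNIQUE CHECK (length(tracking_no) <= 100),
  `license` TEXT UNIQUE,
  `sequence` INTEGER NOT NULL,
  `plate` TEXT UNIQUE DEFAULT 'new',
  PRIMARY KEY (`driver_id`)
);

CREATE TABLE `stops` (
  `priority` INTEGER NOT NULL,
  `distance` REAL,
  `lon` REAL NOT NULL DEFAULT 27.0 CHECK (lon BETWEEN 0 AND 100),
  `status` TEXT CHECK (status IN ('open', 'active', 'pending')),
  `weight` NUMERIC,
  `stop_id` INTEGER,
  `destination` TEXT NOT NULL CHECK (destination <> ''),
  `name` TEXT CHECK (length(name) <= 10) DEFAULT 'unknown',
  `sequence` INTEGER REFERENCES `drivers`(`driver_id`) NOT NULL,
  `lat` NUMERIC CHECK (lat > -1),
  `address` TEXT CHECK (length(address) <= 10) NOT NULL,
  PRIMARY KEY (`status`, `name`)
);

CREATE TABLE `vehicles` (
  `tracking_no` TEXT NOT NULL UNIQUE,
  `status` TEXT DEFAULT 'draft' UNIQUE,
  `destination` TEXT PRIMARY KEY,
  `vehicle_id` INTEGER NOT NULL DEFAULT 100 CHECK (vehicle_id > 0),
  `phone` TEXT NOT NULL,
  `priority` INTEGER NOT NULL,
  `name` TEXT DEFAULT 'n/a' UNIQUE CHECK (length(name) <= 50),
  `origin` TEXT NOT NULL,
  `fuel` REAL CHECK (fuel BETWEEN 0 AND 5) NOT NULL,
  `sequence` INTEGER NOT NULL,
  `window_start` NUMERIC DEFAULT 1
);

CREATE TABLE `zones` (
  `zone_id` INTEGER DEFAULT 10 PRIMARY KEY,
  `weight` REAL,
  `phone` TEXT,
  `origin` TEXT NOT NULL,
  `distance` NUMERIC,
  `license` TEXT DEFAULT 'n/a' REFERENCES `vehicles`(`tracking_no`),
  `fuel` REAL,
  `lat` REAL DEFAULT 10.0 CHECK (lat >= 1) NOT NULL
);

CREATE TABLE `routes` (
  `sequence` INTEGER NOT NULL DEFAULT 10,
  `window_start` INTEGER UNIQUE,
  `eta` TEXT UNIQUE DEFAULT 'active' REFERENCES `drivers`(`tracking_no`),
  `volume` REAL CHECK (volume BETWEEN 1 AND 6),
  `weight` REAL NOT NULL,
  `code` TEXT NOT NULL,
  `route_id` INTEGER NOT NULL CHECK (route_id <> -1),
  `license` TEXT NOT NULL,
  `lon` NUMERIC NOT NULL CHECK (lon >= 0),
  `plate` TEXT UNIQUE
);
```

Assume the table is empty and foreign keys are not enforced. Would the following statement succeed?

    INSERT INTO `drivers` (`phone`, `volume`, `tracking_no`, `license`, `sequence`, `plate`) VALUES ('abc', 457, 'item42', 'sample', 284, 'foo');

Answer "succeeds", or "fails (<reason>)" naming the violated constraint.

fails (NOT NULL on driver_id)

driver_id is omitted from the column list and has no DEFAULT, so it would receive NULL.
But driver_id is part of the PRIMARY KEY (implied NOT NULL).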